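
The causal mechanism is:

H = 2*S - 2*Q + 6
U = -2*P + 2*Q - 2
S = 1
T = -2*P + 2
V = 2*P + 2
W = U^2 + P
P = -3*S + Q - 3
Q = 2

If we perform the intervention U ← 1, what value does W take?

-3

do(U=1) replaces the equation U = -2*P + 2*Q - 2 with the constant U = 1.
P = -3*S + Q - 3  [with S=1, Q=2]  = -4
W = U^2 + P  [with U=1, P=-4]  = -3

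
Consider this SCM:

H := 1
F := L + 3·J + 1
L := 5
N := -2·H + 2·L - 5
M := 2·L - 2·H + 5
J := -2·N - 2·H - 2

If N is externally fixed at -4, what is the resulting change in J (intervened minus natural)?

14

The intervention breaks the incoming arrows to N: N := -2·H + 2·L - 5 no longer applies, and N = -4.
J = -2·N - 2·H - 2  [with N=-4, H=1]  = 4
Without intervention: N = -2·H + 2·L - 5  [with H=1, L=5]  = 3; J = -2·N - 2·H - 2  [with N=3, H=1]  = -10.
Change = 4 − (-10) = 14.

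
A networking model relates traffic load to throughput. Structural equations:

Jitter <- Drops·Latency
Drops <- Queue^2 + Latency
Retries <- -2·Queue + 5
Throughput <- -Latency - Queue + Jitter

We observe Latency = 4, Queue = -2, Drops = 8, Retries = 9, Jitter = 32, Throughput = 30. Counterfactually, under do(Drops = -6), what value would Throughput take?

-26

The intervention breaks the incoming arrows to Drops: Drops <- Queue^2 + Latency no longer applies, and Drops = -6.
Jitter = Drops·Latency  [with Drops=-6, Latency=4]  = -24
Throughput = -Latency - Queue + Jitter  [with Latency=4, Queue=-2, Jitter=-24]  = -26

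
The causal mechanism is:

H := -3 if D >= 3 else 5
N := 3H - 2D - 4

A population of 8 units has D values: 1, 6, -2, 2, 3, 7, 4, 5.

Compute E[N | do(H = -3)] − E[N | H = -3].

The intervention sets H=-3 in all 8 units regardless of D. Recomputing N per unit gives -15, -25, -9, -17, -19, -27, -21, -23; average -19.5.
Conditioning on H=-3 selects the 5 unit(s) with D ∈ {6, 3, 7, 4, 5}. Their N values: -25, -19, -27, -21, -23. Mean = -23.
Difference = -19.5 − (-23) = 3.5.

3.5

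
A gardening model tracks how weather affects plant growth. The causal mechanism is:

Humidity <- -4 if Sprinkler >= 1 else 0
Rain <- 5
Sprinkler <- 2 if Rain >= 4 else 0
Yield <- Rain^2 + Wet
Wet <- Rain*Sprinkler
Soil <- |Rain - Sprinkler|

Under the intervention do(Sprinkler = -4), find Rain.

5

Under do(Sprinkler=-4), the mechanism Sprinkler <- 2 if Rain >= 4 else 0 is discarded; Sprinkler is fixed at -4.
Rain is not downstream of the intervention, so its value is determined by the original equations.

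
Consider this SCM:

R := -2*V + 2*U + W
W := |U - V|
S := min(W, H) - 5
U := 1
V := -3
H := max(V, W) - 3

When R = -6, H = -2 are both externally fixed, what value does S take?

The joint intervention fixes R = -6, H = -2, removing each variable's own equation.
W = |U - V|  [with U=1, V=-3]  = 4
S = min(W, H) - 5  [with W=4, H=-2]  = -7

-7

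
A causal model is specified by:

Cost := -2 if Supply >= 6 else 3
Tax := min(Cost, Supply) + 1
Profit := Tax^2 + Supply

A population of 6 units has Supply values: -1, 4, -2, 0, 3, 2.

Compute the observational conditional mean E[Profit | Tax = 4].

19.5

E[Profit|Tax=4] averages over only the 2 units with Tax=4 (Supply = 4, 3): Profit = 20, 19, mean 19.5.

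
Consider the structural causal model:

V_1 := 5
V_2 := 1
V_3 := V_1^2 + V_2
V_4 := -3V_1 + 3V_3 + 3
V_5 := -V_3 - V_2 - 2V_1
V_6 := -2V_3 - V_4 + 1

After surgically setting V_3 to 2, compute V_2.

Under do(V_3=2), the mechanism V_3 := V_1^2 + V_2 is discarded; V_3 is fixed at 2.
Since V_2 is not a descendant of the intervened variable, it is unaffected.

1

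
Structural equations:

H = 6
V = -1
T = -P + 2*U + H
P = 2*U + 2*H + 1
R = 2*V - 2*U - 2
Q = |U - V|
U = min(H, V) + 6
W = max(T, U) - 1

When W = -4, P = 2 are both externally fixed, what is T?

14

Under do(W = -4, P = 2), each intervened variable's structural equation is replaced by its fixed value.
U = min(H, V) + 6  [with H=6, V=-1]  = 5
T = -P + 2*U + H  [with P=2, U=5, H=6]  = 14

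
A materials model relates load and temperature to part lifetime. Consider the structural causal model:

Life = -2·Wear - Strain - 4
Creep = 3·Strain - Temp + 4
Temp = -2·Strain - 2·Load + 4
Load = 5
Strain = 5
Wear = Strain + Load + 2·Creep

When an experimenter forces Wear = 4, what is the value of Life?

-17

The intervention breaks the incoming arrows to Wear: Wear = Strain + Load + 2·Creep no longer applies, and Wear = 4.
Life = -2·Wear - Strain - 4  [with Wear=4, Strain=5]  = -17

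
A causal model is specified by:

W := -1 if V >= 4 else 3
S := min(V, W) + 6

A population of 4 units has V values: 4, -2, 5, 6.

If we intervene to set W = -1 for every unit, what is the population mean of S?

4.75

The intervention sets W=-1 in all 4 units regardless of V. Recomputing S per unit gives 5, 4, 5, 5; average 4.75.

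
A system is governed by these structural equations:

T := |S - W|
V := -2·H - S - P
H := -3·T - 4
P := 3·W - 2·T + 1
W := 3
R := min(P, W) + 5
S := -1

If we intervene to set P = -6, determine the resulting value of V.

The intervention breaks the incoming arrows to P: P := 3·W - 2·T + 1 no longer applies, and P = -6.
T = |S - W|  [with S=-1, W=3]  = 4
H = -3·T - 4  [with T=4]  = -16
V = -2·H - S - P  [with H=-16, S=-1, P=-6]  = 39

39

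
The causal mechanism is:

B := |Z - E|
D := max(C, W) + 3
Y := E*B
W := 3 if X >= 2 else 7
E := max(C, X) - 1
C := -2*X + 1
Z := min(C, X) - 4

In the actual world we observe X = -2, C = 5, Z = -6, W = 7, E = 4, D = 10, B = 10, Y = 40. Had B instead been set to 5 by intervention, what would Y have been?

20

do(B=5) replaces the equation B := |Z - E| with the constant B = 5.
C = -2*X + 1  [with X=-2]  = 5
E = max(C, X) - 1  [with C=5, X=-2]  = 4
Y = E*B  [with E=4, B=5]  = 20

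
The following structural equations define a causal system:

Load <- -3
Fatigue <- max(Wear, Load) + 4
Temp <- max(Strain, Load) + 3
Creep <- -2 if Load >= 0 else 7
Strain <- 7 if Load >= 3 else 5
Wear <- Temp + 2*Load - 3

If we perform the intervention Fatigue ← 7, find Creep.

do(Fatigue=7) replaces the equation Fatigue <- max(Wear, Load) + 4 with the constant Fatigue = 7.
No directed path runs from Fatigue to Creep, so Creep keeps its natural value.
Creep = -2 if Load >= 0 else 7  [with Load=-3]  = 7

7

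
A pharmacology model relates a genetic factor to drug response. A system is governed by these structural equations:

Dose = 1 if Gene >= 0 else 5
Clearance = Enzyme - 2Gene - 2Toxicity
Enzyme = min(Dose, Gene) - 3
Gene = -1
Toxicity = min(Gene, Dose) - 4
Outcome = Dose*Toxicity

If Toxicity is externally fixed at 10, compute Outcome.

Under do(Toxicity=10), the mechanism Toxicity = min(Gene, Dose) - 4 is discarded; Toxicity is fixed at 10.
Dose = 1 if Gene >= 0 else 5  [with Gene=-1]  = 5
Outcome = Dose*Toxicity  [with Dose=5, Toxicity=10]  = 50

50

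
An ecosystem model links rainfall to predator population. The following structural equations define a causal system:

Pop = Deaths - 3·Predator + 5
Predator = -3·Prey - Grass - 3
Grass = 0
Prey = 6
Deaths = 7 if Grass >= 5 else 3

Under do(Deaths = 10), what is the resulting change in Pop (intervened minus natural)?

Intervening sets Deaths = 10 and removes its equation (Deaths = 7 if Grass >= 5 else 3).
Predator = -3·Prey - Grass - 3  [with Prey=6, Grass=0]  = -21
Pop = Deaths - 3·Predator + 5  [with Deaths=10, Predator=-21]  = 78
Without intervention: Predator = -3·Prey - Grass - 3  [with Prey=6, Grass=0]  = -21; Deaths = 7 if Grass >= 5 else 3  [with Grass=0]  = 3; Pop = Deaths - 3·Predator + 5  [with Deaths=3, Predator=-21]  = 71.
Change = 78 − 71 = 7.

7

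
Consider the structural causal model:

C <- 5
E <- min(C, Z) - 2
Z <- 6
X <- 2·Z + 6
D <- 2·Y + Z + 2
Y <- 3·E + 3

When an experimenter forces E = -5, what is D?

-16

do(E=-5) replaces the equation E <- min(C, Z) - 2 with the constant E = -5.
Y = 3·E + 3  [with E=-5]  = -12
D = 2·Y + Z + 2  [with Y=-12, Z=6]  = -16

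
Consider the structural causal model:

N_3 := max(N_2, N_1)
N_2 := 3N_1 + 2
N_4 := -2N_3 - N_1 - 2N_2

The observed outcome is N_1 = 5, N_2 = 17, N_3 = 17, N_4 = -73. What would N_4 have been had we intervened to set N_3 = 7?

The intervention breaks the incoming arrows to N_3: N_3 := max(N_2, N_1) no longer applies, and N_3 = 7.
N_2 = 3N_1 + 2  [with N_1=5]  = 17
N_4 = -2N_3 - N_1 - 2N_2  [with N_3=7, N_1=5, N_2=17]  = -53

-53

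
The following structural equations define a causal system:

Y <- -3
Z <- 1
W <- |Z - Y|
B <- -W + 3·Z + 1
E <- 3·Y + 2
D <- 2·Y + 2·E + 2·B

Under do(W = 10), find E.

-7

do(W=10) replaces the equation W <- |Z - Y| with the constant W = 10.
E is not downstream of the intervention, so its value is determined by the original equations.
E = 3·Y + 2  [with Y=-3]  = -7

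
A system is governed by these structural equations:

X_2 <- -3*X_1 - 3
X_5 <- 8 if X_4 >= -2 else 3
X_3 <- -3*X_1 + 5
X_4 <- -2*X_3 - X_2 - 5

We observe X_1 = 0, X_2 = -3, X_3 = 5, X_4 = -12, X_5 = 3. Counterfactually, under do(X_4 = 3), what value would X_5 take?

8

Intervening sets X_4 = 3 and removes its equation (X_4 <- -2*X_3 - X_2 - 5).
X_5 = 8 if X_4 >= -2 else 3  [with X_4=3]  = 8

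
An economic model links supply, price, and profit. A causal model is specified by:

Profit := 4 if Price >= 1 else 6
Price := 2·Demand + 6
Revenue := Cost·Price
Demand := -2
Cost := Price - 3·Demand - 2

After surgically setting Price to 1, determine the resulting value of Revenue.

Under do(Price=1), the mechanism Price := 2·Demand + 6 is discarded; Price is fixed at 1.
Cost = Price - 3·Demand - 2  [with Price=1, Demand=-2]  = 5
Revenue = Cost·Price  [with Cost=5, Price=1]  = 5

5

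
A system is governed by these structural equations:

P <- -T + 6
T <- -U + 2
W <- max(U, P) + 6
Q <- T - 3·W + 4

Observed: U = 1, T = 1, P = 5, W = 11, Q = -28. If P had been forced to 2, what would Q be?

-19

do(P=2) replaces the equation P <- -T + 6 with the constant P = 2.
T = -U + 2  [with U=1]  = 1
W = max(U, P) + 6  [with U=1, P=2]  = 8
Q = T - 3·W + 4  [with T=1, W=8]  = -19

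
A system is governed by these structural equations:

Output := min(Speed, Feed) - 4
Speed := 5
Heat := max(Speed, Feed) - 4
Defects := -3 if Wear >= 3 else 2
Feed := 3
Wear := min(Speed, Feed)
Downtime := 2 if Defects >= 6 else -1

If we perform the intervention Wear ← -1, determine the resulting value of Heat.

Under do(Wear=-1), the mechanism Wear := min(Speed, Feed) is discarded; Wear is fixed at -1.
Since Heat is not a descendant of the intervened variable, it is unaffected.
Heat = max(Speed, Feed) - 4  [with Speed=5, Feed=3]  = 1

1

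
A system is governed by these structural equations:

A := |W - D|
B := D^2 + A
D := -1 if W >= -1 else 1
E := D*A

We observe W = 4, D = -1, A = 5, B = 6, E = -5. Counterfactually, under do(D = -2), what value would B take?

Under do(D=-2), the mechanism D := -1 if W >= -1 else 1 is discarded; D is fixed at -2.
A = |W - D|  [with W=4, D=-2]  = 6
B = D^2 + A  [with D=-2, A=6]  = 10

10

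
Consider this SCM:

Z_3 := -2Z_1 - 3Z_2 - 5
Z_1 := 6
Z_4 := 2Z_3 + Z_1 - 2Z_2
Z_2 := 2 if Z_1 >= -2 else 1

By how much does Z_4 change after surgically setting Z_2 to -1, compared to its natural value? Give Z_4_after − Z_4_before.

Under do(Z_2=-1), the mechanism Z_2 := 2 if Z_1 >= -2 else 1 is discarded; Z_2 is fixed at -1.
Z_3 = -2Z_1 - 3Z_2 - 5  [with Z_1=6, Z_2=-1]  = -14
Z_4 = 2Z_3 + Z_1 - 2Z_2  [with Z_3=-14, Z_1=6, Z_2=-1]  = -20
Without intervention: Z_2 = 2 if Z_1 >= -2 else 1  [with Z_1=6]  = 2; Z_3 = -2Z_1 - 3Z_2 - 5  [with Z_1=6, Z_2=2]  = -23; Z_4 = 2Z_3 + Z_1 - 2Z_2  [with Z_3=-23, Z_1=6, Z_2=2]  = -44.
Change = -20 − (-44) = 24.

24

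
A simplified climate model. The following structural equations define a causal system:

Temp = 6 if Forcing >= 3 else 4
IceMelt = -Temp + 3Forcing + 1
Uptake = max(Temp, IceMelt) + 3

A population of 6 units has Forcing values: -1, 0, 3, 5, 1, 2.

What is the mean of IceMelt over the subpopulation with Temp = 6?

Conditioning on Temp=6 selects the 2 unit(s) with Forcing ∈ {3, 5}. Their IceMelt values: 4, 10. Mean = 7.

7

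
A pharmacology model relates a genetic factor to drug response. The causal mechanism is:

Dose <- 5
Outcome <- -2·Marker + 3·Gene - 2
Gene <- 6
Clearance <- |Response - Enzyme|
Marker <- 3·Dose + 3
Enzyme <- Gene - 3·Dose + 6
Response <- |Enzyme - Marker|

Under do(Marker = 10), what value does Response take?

13

Intervening sets Marker = 10 and removes its equation (Marker <- 3·Dose + 3).
Enzyme = Gene - 3·Dose + 6  [with Gene=6, Dose=5]  = -3
Response = |Enzyme - Marker|  [with Enzyme=-3, Marker=10]  = 13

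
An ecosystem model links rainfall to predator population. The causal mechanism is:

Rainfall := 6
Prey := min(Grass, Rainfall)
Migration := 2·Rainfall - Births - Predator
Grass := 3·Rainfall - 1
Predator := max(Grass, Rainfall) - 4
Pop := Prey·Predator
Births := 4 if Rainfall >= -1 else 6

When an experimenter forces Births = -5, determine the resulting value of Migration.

The intervention breaks the incoming arrows to Births: Births := 4 if Rainfall >= -1 else 6 no longer applies, and Births = -5.
Grass = 3·Rainfall - 1  [with Rainfall=6]  = 17
Predator = max(Grass, Rainfall) - 4  [with Grass=17, Rainfall=6]  = 13
Migration = 2·Rainfall - Births - Predator  [with Rainfall=6, Births=-5, Predator=13]  = 4

4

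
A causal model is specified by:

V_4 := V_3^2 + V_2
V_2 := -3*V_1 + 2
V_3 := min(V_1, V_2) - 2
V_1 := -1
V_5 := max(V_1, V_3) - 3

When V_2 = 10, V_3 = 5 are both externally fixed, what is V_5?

Under do(V_2 = 10, V_3 = 5), each intervened variable's structural equation is replaced by its fixed value.
V_5 = max(V_1, V_3) - 3  [with V_1=-1, V_3=5]  = 2

2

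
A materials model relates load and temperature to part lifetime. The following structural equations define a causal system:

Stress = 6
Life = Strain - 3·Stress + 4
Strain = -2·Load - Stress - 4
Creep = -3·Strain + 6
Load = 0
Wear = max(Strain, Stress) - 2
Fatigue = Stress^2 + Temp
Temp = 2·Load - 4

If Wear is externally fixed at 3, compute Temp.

do(Wear=3) replaces the equation Wear = max(Strain, Stress) - 2 with the constant Wear = 3.
No directed path runs from Wear to Temp, so Temp keeps its natural value.
Temp = 2·Load - 4  [with Load=0]  = -4

-4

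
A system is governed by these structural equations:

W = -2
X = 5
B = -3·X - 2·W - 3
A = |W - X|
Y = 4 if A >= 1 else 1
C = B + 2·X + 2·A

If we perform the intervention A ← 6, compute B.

-14

Under do(A=6), the mechanism A = |W - X| is discarded; A is fixed at 6.
Since B is not a descendant of the intervened variable, it is unaffected.
B = -3·X - 2·W - 3  [with X=5, W=-2]  = -14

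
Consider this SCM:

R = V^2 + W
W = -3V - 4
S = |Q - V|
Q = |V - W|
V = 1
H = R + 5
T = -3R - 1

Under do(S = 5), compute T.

The intervention breaks the incoming arrows to S: S = |Q - V| no longer applies, and S = 5.
Since T is not a descendant of the intervened variable, it is unaffected.
W = -3V - 4  [with V=1]  = -7
R = V^2 + W  [with V=1, W=-7]  = -6
T = -3R - 1  [with R=-6]  = 17

17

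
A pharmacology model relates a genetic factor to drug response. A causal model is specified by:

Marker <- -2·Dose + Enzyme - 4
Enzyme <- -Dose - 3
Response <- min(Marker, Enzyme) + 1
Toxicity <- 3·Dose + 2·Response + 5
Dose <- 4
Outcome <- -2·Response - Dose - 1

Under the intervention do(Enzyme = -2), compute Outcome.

Under do(Enzyme=-2), the mechanism Enzyme <- -Dose - 3 is discarded; Enzyme is fixed at -2.
Marker = -2·Dose + Enzyme - 4  [with Dose=4, Enzyme=-2]  = -14
Response = min(Marker, Enzyme) + 1  [with Marker=-14, Enzyme=-2]  = -13
Outcome = -2·Response - Dose - 1  [with Response=-13, Dose=4]  = 21

21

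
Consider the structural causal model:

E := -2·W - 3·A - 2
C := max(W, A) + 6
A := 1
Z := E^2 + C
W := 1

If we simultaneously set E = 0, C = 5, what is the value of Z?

The joint intervention fixes E = 0, C = 5, removing each variable's own equation.
Z = E^2 + C  [with E=0, C=5]  = 5

5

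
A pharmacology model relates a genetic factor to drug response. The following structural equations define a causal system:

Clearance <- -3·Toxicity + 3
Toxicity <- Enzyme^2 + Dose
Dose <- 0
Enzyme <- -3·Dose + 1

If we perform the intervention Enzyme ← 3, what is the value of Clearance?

Under do(Enzyme=3), the mechanism Enzyme <- -3·Dose + 1 is discarded; Enzyme is fixed at 3.
Toxicity = Enzyme^2 + Dose  [with Enzyme=3, Dose=0]  = 9
Clearance = -3·Toxicity + 3  [with Toxicity=9]  = -24

-24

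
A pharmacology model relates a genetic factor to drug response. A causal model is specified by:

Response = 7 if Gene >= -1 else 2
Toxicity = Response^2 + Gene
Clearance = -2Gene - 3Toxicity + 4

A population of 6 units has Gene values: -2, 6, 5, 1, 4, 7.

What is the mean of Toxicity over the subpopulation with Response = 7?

Conditioning on Response=7 selects the 5 unit(s) with Gene ∈ {6, 5, 1, 4, 7}. Their Toxicity values: 55, 54, 50, 53, 56. Mean = 53.6.

53.6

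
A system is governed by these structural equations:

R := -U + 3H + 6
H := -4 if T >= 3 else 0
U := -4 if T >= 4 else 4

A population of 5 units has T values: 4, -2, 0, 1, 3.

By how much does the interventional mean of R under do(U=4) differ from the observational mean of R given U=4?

-1.8

Every unit gets U=4 under the intervention. R values become -10, 2, 2, 2, -10; E[R|do(U=4)] = -2.8.
Conditioning on U=4 selects the 4 unit(s) with T ∈ {-2, 0, 1, 3}. Their R values: 2, 2, 2, -10. Mean = -1.
Difference = -2.8 − (-1) = -1.8.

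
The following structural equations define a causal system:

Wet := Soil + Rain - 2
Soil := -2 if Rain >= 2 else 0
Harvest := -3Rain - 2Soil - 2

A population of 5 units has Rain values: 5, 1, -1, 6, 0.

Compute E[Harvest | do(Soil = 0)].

-8.6

The intervention sets Soil=0 in all 5 units regardless of Rain. Recomputing Harvest per unit gives -17, -5, 1, -20, -2; average -8.6.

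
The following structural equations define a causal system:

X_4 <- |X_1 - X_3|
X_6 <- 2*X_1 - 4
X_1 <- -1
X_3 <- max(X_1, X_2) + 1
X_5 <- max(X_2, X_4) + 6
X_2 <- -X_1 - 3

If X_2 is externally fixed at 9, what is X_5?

17

do(X_2=9) replaces the equation X_2 <- -X_1 - 3 with the constant X_2 = 9.
X_3 = max(X_1, X_2) + 1  [with X_1=-1, X_2=9]  = 10
X_4 = |X_1 - X_3|  [with X_1=-1, X_3=10]  = 11
X_5 = max(X_2, X_4) + 6  [with X_2=9, X_4=11]  = 17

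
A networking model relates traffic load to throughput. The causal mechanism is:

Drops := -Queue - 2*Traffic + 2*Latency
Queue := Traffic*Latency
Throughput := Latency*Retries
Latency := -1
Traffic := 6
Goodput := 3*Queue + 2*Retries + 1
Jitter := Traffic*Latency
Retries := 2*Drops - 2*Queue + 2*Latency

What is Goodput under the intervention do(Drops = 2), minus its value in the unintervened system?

do(Drops=2) replaces the equation Drops := -Queue - 2*Traffic + 2*Latency with the constant Drops = 2.
Queue = Traffic*Latency  [with Traffic=6, Latency=-1]  = -6
Retries = 2*Drops - 2*Queue + 2*Latency  [with Drops=2, Queue=-6, Latency=-1]  = 14
Goodput = 3*Queue + 2*Retries + 1  [with Queue=-6, Retries=14]  = 11
Without intervention: Queue = Traffic*Latency  [with Traffic=6, Latency=-1]  = -6; Drops = -Queue - 2*Traffic + 2*Latency  [with Queue=-6, Traffic=6, Latency=-1]  = -8; Retries = 2*Drops - 2*Queue + 2*Latency  [with Drops=-8, Queue=-6, Latency=-1]  = -6; Goodput = 3*Queue + 2*Retries + 1  [with Queue=-6, Retries=-6]  = -29.
Change = 11 − (-29) = 40.

40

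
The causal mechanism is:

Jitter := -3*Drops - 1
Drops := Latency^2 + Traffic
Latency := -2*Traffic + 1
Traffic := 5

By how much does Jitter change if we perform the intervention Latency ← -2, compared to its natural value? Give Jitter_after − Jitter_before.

231

Under do(Latency=-2), the mechanism Latency := -2*Traffic + 1 is discarded; Latency is fixed at -2.
Drops = Latency^2 + Traffic  [with Latency=-2, Traffic=5]  = 9
Jitter = -3*Drops - 1  [with Drops=9]  = -28
Without intervention: Latency = -2*Traffic + 1  [with Traffic=5]  = -9; Drops = Latency^2 + Traffic  [with Latency=-9, Traffic=5]  = 86; Jitter = -3*Drops - 1  [with Drops=86]  = -259.
Change = -28 − (-259) = 231.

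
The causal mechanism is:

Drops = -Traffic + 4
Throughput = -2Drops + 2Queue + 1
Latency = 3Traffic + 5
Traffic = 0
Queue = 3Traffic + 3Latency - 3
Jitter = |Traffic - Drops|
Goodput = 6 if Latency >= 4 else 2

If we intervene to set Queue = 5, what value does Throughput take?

The intervention breaks the incoming arrows to Queue: Queue = 3Traffic + 3Latency - 3 no longer applies, and Queue = 5.
Drops = -Traffic + 4  [with Traffic=0]  = 4
Throughput = -2Drops + 2Queue + 1  [with Drops=4, Queue=5]  = 3

3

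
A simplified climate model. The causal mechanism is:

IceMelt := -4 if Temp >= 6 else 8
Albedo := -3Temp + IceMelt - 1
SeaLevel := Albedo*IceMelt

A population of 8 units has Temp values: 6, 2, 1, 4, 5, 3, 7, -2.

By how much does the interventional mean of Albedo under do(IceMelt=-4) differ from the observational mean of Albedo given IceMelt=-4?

9.75

The intervention sets IceMelt=-4 in all 8 units regardless of Temp. Recomputing Albedo per unit gives -23, -11, -8, -17, -20, -14, -26, 1; average -14.75.
E[Albedo|IceMelt=-4] averages over only the 2 units with IceMelt=-4 (Temp = 6, 7): Albedo = -23, -26, mean -24.5.
Difference = -14.75 − (-24.5) = 9.75.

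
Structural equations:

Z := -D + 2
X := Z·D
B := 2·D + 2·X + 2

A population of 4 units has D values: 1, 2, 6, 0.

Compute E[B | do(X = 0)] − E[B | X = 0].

2.5

Under do(X=0), X's equation is replaced by X=0 for every unit. Per-unit B: 4, 6, 14, 2. Mean = 6.5.
E[B|X=0] averages over only the 2 units with X=0 (D = 2, 0): B = 6, 2, mean 4.
Difference = 6.5 − 4 = 2.5.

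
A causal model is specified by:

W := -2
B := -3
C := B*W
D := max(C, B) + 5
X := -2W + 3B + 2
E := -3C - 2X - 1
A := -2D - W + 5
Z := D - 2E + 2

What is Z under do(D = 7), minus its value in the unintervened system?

do(D=7) replaces the equation D := max(C, B) + 5 with the constant D = 7.
C = B*W  [with B=-3, W=-2]  = 6
X = -2W + 3B + 2  [with W=-2, B=-3]  = -3
E = -3C - 2X - 1  [with C=6, X=-3]  = -13
Z = D - 2E + 2  [with D=7, E=-13]  = 35
Without intervention: C = B*W  [with B=-3, W=-2]  = 6; D = max(C, B) + 5  [with C=6, B=-3]  = 11; X = -2W + 3B + 2  [with W=-2, B=-3]  = -3; E = -3C - 2X - 1  [with C=6, X=-3]  = -13; Z = D - 2E + 2  [with D=11, E=-13]  = 39.
Change = 35 − 39 = -4.

-4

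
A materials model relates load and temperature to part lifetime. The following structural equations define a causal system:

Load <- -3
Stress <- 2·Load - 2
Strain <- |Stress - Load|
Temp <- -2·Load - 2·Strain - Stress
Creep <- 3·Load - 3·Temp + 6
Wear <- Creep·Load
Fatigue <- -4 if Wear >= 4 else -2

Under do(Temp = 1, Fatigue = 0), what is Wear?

18

The joint intervention fixes Temp = 1, Fatigue = 0, removing each variable's own equation.
Creep = 3·Load - 3·Temp + 6  [with Load=-3, Temp=1]  = -6
Wear = Creep·Load  [with Creep=-6, Load=-3]  = 18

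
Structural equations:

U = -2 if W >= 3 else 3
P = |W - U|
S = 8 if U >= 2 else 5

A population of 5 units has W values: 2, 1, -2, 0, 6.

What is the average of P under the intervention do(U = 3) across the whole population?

Under do(U=3), U's equation is replaced by U=3 for every unit. Per-unit P: 1, 2, 5, 3, 3. Mean = 2.8.

2.8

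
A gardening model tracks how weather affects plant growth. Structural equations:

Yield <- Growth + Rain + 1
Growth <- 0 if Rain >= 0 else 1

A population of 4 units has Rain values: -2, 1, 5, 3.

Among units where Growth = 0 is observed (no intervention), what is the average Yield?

E[Yield|Growth=0] averages over only the 3 units with Growth=0 (Rain = 1, 5, 3): Yield = 2, 6, 4, mean 4.

4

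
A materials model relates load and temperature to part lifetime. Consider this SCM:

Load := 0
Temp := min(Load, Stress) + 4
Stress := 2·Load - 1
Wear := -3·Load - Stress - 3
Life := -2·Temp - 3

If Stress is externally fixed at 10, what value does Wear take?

Under do(Stress=10), the mechanism Stress := 2·Load - 1 is discarded; Stress is fixed at 10.
Wear = -3·Load - Stress - 3  [with Load=0, Stress=10]  = -13

-13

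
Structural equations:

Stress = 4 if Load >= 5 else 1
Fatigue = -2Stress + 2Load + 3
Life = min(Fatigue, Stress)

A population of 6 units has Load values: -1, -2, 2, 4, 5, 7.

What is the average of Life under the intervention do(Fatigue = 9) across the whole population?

2

do(Fatigue=9) breaks Fatigue's dependence on Load. With Fatigue=9 fixed, Life across the units is 1, 1, 1, 1, 4, 4, mean 2.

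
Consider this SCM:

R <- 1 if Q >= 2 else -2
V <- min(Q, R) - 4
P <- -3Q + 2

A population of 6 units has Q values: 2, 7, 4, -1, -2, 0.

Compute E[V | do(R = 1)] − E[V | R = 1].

-1

do(R=1) breaks R's dependence on Q. With R=1 fixed, V across the units is -3, -3, -3, -5, -6, -4, mean -4.
E[V|R=1] averages over only the 3 units with R=1 (Q = 2, 7, 4): V = -3, -3, -3, mean -3.
Difference = -4 − (-3) = -1.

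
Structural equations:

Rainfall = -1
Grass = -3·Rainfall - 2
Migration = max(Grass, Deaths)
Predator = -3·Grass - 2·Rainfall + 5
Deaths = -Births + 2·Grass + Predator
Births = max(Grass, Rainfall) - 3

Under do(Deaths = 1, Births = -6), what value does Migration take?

Setting Deaths = 1, Births = -6 by intervention discards those variables' equations.
Grass = -3·Rainfall - 2  [with Rainfall=-1]  = 1
Migration = max(Grass, Deaths)  [with Grass=1, Deaths=1]  = 1

1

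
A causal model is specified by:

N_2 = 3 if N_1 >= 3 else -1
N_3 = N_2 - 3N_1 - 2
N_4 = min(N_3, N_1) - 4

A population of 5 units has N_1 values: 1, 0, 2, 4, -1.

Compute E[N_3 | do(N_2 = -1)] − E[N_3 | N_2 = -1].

-2.1

do(N_2=-1) breaks N_2's dependence on N_1. With N_2=-1 fixed, N_3 across the units is -6, -3, -9, -15, 0, mean -6.6.
Observing N_2=-1 restricts to units where N_2's equation naturally yields -1: N_1 ∈ {1, 0, 2, -1}. In that subpopulation N_3 = -6, -3, -9, 0, mean -4.5.
Difference = -6.6 − (-4.5) = -2.1.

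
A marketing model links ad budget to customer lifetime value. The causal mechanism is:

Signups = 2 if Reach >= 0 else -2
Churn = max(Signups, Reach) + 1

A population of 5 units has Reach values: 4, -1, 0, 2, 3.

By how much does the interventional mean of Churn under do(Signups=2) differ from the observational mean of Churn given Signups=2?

Under do(Signups=2), Signups's equation is replaced by Signups=2 for every unit. Per-unit Churn: 5, 3, 3, 3, 4. Mean = 3.6.
E[Churn|Signups=2] averages over only the 4 units with Signups=2 (Reach = 4, 0, 2, 3): Churn = 5, 3, 3, 4, mean 3.75.
Difference = 3.6 − 3.75 = -0.15.

-0.15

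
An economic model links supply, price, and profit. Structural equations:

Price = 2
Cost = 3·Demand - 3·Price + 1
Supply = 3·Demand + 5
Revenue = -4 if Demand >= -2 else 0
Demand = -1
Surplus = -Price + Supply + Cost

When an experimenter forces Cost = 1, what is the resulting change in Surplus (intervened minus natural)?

Under do(Cost=1), the mechanism Cost = 3·Demand - 3·Price + 1 is discarded; Cost is fixed at 1.
Supply = 3·Demand + 5  [with Demand=-1]  = 2
Surplus = -Price + Supply + Cost  [with Price=2, Supply=2, Cost=1]  = 1
Without intervention: Supply = 3·Demand + 5  [with Demand=-1]  = 2; Cost = 3·Demand - 3·Price + 1  [with Demand=-1, Price=2]  = -8; Surplus = -Price + Supply + Cost  [with Price=2, Supply=2, Cost=-8]  = -8.
Change = 1 − (-8) = 9.

9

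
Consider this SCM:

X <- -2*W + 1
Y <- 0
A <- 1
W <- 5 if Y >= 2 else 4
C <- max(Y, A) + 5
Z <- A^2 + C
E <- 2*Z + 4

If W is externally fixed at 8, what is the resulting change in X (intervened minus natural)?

Intervening sets W = 8 and removes its equation (W <- 5 if Y >= 2 else 4).
X = -2*W + 1  [with W=8]  = -15
Without intervention: W = 5 if Y >= 2 else 4  [with Y=0]  = 4; X = -2*W + 1  [with W=4]  = -7.
Change = -15 − (-7) = -8.

-8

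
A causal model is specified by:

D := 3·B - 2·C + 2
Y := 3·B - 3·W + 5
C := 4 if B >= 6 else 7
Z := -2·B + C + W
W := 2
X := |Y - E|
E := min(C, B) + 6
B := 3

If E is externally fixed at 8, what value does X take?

0

do(E=8) replaces the equation E := min(C, B) + 6 with the constant E = 8.
Y = 3·B - 3·W + 5  [with B=3, W=2]  = 8
X = |Y - E|  [with Y=8, E=8]  = 0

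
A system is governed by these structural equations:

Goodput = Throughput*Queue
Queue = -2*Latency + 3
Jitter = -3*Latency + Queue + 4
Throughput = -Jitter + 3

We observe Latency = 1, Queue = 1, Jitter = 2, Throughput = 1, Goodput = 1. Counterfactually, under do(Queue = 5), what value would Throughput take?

Under do(Queue=5), the mechanism Queue = -2*Latency + 3 is discarded; Queue is fixed at 5.
Jitter = -3*Latency + Queue + 4  [with Latency=1, Queue=5]  = 6
Throughput = -Jitter + 3  [with Jitter=6]  = -3

-3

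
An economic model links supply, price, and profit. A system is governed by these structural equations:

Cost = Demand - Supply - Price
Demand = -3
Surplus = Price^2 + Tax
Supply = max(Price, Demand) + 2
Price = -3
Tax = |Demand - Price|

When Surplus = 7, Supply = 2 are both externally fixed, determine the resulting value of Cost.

-2

Under do(Surplus = 7, Supply = 2), each intervened variable's structural equation is replaced by its fixed value.
Cost = Demand - Supply - Price  [with Demand=-3, Supply=2, Price=-3]  = -2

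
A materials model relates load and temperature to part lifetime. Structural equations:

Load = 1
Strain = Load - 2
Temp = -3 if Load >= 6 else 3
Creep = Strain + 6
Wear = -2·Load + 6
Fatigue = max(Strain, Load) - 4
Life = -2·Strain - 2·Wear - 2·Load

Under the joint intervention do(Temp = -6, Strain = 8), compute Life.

-26

The joint intervention fixes Temp = -6, Strain = 8, removing each variable's own equation.
Wear = -2·Load + 6  [with Load=1]  = 4
Life = -2·Strain - 2·Wear - 2·Load  [with Strain=8, Wear=4, Load=1]  = -26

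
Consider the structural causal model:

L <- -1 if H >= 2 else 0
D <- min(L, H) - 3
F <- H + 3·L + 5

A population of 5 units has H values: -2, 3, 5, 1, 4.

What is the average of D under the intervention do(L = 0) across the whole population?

The intervention sets L=0 in all 5 units regardless of H. Recomputing D per unit gives -5, -3, -3, -3, -3; average -3.4.

-3.4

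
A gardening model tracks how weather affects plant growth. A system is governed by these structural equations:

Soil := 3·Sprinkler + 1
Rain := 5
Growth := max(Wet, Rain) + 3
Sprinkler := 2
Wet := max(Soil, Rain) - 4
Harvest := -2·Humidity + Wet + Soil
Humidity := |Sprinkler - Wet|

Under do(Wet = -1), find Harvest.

The intervention breaks the incoming arrows to Wet: Wet := max(Soil, Rain) - 4 no longer applies, and Wet = -1.
Soil = 3·Sprinkler + 1  [with Sprinkler=2]  = 7
Humidity = |Sprinkler - Wet|  [with Sprinkler=2, Wet=-1]  = 3
Harvest = -2·Humidity + Wet + Soil  [with Humidity=3, Wet=-1, Soil=7]  = 0

0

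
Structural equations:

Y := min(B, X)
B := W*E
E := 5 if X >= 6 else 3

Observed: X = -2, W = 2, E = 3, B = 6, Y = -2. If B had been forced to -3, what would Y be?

Intervening sets B = -3 and removes its equation (B := W*E).
Y = min(B, X)  [with B=-3, X=-2]  = -3

-3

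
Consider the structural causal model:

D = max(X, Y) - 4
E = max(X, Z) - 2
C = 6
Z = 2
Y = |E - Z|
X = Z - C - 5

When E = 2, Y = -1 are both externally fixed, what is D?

The joint intervention fixes E = 2, Y = -1, removing each variable's own equation.
X = Z - C - 5  [with Z=2, C=6]  = -9
D = max(X, Y) - 4  [with X=-9, Y=-1]  = -5

-5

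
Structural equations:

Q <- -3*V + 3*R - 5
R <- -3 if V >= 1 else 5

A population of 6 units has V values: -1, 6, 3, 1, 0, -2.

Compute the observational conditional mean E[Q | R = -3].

Conditioning on R=-3 selects the 3 unit(s) with V ∈ {6, 3, 1}. Their Q values: -32, -23, -17. Mean = -24.

-24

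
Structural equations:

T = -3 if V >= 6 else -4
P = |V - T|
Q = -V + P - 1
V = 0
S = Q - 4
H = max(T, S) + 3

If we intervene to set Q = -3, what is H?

-1

Under do(Q=-3), the mechanism Q = -V + P - 1 is discarded; Q is fixed at -3.
T = -3 if V >= 6 else -4  [with V=0]  = -4
S = Q - 4  [with Q=-3]  = -7
H = max(T, S) + 3  [with T=-4, S=-7]  = -1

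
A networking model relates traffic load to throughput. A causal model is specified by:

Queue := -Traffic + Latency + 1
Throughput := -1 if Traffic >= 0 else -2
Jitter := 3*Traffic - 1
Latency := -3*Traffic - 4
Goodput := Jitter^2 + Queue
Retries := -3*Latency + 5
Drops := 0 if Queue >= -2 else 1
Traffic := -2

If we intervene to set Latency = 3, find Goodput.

55

do(Latency=3) replaces the equation Latency := -3*Traffic - 4 with the constant Latency = 3.
Queue = -Traffic + Latency + 1  [with Traffic=-2, Latency=3]  = 6
Jitter = 3*Traffic - 1  [with Traffic=-2]  = -7
Goodput = Jitter^2 + Queue  [with Jitter=-7, Queue=6]  = 55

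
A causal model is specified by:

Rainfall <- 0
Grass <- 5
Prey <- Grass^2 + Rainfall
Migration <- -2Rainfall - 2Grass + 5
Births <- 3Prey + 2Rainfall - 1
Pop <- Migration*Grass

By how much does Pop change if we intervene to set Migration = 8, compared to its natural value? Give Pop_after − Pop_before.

The intervention breaks the incoming arrows to Migration: Migration <- -2Rainfall - 2Grass + 5 no longer applies, and Migration = 8.
Pop = Migration*Grass  [with Migration=8, Grass=5]  = 40
Without intervention: Migration = -2Rainfall - 2Grass + 5  [with Rainfall=0, Grass=5]  = -5; Pop = Migration*Grass  [with Migration=-5, Grass=5]  = -25.
Change = 40 − (-25) = 65.

65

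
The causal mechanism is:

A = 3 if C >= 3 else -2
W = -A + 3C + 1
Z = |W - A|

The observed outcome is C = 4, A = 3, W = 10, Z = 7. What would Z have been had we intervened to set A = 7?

1

Under do(A=7), the mechanism A = 3 if C >= 3 else -2 is discarded; A is fixed at 7.
W = -A + 3C + 1  [with A=7, C=4]  = 6
Z = |W - A|  [with W=6, A=7]  = 1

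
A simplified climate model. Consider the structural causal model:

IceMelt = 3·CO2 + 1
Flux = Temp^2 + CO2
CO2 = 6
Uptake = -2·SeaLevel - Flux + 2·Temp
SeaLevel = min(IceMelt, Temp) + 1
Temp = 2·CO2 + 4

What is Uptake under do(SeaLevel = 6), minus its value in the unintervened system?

Under do(SeaLevel=6), the mechanism SeaLevel = min(IceMelt, Temp) + 1 is discarded; SeaLevel is fixed at 6.
Temp = 2·CO2 + 4  [with CO2=6]  = 16
Flux = Temp^2 + CO2  [with Temp=16, CO2=6]  = 262
Uptake = -2·SeaLevel - Flux + 2·Temp  [with SeaLevel=6, Flux=262, Temp=16]  = -242
Without intervention: Temp = 2·CO2 + 4  [with CO2=6]  = 16; IceMelt = 3·CO2 + 1  [with CO2=6]  = 19; SeaLevel = min(IceMelt, Temp) + 1  [with IceMelt=19, Temp=16]  = 17; Flux = Temp^2 + CO2  [with Temp=16, CO2=6]  = 262; Uptake = -2·SeaLevel - Flux + 2·Temp  [with SeaLevel=17, Flux=262, Temp=16]  = -264.
Change = -242 − (-264) = 22.

22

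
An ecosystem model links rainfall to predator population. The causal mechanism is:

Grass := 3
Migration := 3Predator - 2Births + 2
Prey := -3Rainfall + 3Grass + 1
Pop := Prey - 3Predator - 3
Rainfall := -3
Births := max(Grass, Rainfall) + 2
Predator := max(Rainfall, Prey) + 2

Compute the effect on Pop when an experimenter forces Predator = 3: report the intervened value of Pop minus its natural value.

The intervention breaks the incoming arrows to Predator: Predator := max(Rainfall, Prey) + 2 no longer applies, and Predator = 3.
Prey = -3Rainfall + 3Grass + 1  [with Rainfall=-3, Grass=3]  = 19
Pop = Prey - 3Predator - 3  [with Prey=19, Predator=3]  = 7
Without intervention: Prey = -3Rainfall + 3Grass + 1  [with Rainfall=-3, Grass=3]  = 19; Predator = max(Rainfall, Prey) + 2  [with Rainfall=-3, Prey=19]  = 21; Pop = Prey - 3Predator - 3  [with Prey=19, Predator=21]  = -47.
Change = 7 − (-47) = 54.

54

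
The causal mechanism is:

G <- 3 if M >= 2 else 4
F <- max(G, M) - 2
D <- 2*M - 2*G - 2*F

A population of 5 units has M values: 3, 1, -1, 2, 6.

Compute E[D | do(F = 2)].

Every unit gets F=2 under the intervention. D values become -4, -10, -14, -6, 2; E[D|do(F=2)] = -6.4.

-6.4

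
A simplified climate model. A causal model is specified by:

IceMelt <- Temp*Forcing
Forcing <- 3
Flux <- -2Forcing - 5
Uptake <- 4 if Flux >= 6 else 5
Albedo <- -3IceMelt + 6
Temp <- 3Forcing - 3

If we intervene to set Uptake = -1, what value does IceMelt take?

18

do(Uptake=-1) replaces the equation Uptake <- 4 if Flux >= 6 else 5 with the constant Uptake = -1.
IceMelt is not downstream of the intervention, so its value is determined by the original equations.
Temp = 3Forcing - 3  [with Forcing=3]  = 6
IceMelt = Temp*Forcing  [with Temp=6, Forcing=3]  = 18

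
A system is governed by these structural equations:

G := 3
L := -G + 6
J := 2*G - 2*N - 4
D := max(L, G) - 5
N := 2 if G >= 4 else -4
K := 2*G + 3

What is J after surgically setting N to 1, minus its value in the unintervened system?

-10

do(N=1) replaces the equation N := 2 if G >= 4 else -4 with the constant N = 1.
J = 2*G - 2*N - 4  [with G=3, N=1]  = 0
Without intervention: N = 2 if G >= 4 else -4  [with G=3]  = -4; J = 2*G - 2*N - 4  [with G=3, N=-4]  = 10.
Change = 0 − 10 = -10.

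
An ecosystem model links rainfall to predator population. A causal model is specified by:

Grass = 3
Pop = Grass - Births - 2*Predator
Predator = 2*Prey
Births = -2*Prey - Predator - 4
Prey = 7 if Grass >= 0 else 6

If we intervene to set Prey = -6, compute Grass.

3

Under do(Prey=-6), the mechanism Prey = 7 if Grass >= 0 else 6 is discarded; Prey is fixed at -6.
Grass is not downstream of the intervention, so its value is determined by the original equations.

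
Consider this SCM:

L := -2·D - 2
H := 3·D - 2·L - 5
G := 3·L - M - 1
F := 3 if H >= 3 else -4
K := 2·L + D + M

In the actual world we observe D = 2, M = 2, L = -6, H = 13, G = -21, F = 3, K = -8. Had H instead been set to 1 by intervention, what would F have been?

Under do(H=1), the mechanism H := 3·D - 2·L - 5 is discarded; H is fixed at 1.
F = 3 if H >= 3 else -4  [with H=1]  = -4

-4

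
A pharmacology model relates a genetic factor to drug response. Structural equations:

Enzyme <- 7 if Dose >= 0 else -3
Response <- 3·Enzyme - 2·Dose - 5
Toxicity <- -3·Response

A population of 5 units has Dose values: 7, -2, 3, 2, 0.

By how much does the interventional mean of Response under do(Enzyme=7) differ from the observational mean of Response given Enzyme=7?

do(Enzyme=7) breaks Enzyme's dependence on Dose. With Enzyme=7 fixed, Response across the units is 2, 20, 10, 12, 16, mean 12.
E[Response|Enzyme=7] averages over only the 4 units with Enzyme=7 (Dose = 7, 3, 2, 0): Response = 2, 10, 12, 16, mean 10.
Difference = 12 − 10 = 2.

2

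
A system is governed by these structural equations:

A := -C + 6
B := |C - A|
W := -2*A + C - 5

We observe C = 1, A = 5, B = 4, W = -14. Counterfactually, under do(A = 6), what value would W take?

Under do(A=6), the mechanism A := -C + 6 is discarded; A is fixed at 6.
W = -2*A + C - 5  [with A=6, C=1]  = -16

-16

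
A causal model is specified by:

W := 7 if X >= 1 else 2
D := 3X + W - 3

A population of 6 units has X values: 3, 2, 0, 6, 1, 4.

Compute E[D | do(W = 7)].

12

The intervention sets W=7 in all 6 units regardless of X. Recomputing D per unit gives 13, 10, 4, 22, 7, 16; average 12.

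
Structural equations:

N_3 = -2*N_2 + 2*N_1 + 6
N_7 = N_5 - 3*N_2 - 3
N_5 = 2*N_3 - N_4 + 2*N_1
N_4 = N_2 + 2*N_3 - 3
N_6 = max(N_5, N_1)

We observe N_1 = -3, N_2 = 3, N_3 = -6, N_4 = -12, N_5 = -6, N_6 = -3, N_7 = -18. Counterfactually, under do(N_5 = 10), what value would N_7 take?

-2

Under do(N_5=10), the mechanism N_5 = 2*N_3 - N_4 + 2*N_1 is discarded; N_5 is fixed at 10.
N_7 = N_5 - 3*N_2 - 3  [with N_5=10, N_2=3]  = -2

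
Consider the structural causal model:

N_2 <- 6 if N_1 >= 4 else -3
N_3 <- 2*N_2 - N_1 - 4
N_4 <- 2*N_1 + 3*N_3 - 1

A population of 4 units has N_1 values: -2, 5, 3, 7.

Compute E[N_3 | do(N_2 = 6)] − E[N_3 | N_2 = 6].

The intervention sets N_2=6 in all 4 units regardless of N_1. Recomputing N_3 per unit gives 10, 3, 5, 1; average 4.75.
Observing N_2=6 restricts to units where N_2's equation naturally yields 6: N_1 ∈ {5, 7}. In that subpopulation N_3 = 3, 1, mean 2.
Difference = 4.75 − 2 = 2.75.

2.75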